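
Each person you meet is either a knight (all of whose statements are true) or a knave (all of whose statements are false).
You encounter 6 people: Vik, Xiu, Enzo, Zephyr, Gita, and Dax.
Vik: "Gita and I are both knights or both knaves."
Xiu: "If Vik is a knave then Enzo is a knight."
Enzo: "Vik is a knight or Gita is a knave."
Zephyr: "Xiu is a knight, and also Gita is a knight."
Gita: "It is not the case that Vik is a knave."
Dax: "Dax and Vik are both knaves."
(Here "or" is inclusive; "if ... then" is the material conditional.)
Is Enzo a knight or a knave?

Consistent assignments: {Vik=knight, Xiu=knight, Enzo=knight, Zephyr=knight, Gita=knight, Dax=knave}
In every consistent assignment, Enzo is a knight.

Enzo is a knight.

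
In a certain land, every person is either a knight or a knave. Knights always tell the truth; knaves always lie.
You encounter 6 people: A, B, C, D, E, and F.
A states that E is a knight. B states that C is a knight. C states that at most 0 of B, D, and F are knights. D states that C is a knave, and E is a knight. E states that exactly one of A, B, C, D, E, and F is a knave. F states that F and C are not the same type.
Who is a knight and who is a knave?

A is a knave, so "E is a knight" must be False — and it is.
As a knave, B's statement "C is a knight" should be False; it is.
As a knave, C's statement "at most 0 of B, D, and F are knights" should be False; it is.
D (knave): "C is a knave, and E is a knight" — False. ✓
E is a knave, so "exactly one of A, B, C, D, E, and F is a knave" must be False — and it is.
F is a knight; "F and C are not the same type" is True, as required.

A is a knave, B is a knave, C is a knave, D is a knave, E is a knave, and F is a knight.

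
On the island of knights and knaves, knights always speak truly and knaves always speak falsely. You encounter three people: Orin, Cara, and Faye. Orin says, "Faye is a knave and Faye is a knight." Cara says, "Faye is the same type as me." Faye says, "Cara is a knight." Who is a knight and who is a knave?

Knights: Cara and Faye. Knaves: Orin.

Orin is a knave; "Faye is a knave and Faye is a knight" is False, as required.
Cara is a knight; "Faye is the same type as me" is true, as required.
As a knight, Faye's statement "Cara is a knight" should be true; it is.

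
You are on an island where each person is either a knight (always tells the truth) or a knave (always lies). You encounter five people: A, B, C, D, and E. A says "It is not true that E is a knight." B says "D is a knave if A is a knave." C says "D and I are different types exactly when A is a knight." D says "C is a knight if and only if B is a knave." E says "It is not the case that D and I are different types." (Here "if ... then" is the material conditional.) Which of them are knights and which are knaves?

A is a knave, B is a knave, C is a knight, D is a knight, and E is a knight.

As a knave, A's statement "it is not true that E is a knight" should be false; it is.
As a knave, B's statement "D is a knave if A is a knave" should be false; it is.
C is a knight; "D and I are different types exactly when A is a knight" is true, as required.
D (knight): "C is a knight if and only if B is a knave" — true. ✓
E (knight): "it is not the case that D and I are different types" — true. ✓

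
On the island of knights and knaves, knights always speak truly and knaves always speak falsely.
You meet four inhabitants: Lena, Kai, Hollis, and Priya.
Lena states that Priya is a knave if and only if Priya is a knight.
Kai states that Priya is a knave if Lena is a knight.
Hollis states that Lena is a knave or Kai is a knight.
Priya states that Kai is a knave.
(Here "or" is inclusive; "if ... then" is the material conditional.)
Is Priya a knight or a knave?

Priya is a knave.

Consistent assignments: {Lena=knave, Kai=knight, Hollis=knight, Priya=knave}
In every consistent assignment, Priya is a knave.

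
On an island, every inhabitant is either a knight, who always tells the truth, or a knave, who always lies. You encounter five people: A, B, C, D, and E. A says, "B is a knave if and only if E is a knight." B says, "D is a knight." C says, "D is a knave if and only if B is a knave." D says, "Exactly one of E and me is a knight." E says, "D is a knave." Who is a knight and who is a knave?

Knights: A, B, C, and D. Knaves: E.

Suppose A is a knave. Then A's statement "B is a knave if and only if E is a knight" would have to be false. Checking the 16 ways to assign the others, none is consistent with every speaker.
(For instance, with B=knight, C=knight, D=knight, E=knave, A's claim "B is a knave if and only if E is a knight" comes out true where it would need to be false.)
So A must be a knight, making "B is a knave if and only if E is a knight" true. Taking A=knight, B=knight, C=knight, D=knight, E=knave, each remaining statement checks out:
  B (knight): "D is a knight" — true. ✓
  C (knight): "D is a knave if and only if B is a knave" — true. ✓
  D (knight): "exactly one of E and me is a knight" — true. ✓
  E (knave): "D is a knave" — false. ✓
This is the unique consistent assignment.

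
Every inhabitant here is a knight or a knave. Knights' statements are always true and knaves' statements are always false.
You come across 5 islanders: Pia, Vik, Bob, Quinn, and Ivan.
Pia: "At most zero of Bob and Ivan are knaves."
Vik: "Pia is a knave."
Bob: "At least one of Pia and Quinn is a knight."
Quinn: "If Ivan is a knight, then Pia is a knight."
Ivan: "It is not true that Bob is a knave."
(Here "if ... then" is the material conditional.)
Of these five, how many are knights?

The unique consistent assignment is Pia=knight, Vik=knave, Bob=knight, Quinn=knight, Ivan=knight.
That has 4 knights.

4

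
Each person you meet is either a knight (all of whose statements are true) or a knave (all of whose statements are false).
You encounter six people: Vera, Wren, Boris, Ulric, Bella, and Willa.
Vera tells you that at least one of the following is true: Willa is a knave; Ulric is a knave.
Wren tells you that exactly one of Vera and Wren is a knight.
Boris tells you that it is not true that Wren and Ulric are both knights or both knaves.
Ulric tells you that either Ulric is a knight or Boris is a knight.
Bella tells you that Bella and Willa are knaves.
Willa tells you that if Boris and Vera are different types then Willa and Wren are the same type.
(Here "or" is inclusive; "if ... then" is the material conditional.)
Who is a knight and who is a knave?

Vera is a knave, Wren is a knight, Boris is a knave, Ulric is a knight, Bella is a knave, and Willa is a knight.

Vera (knave): "at least one of the following is true: Willa is a knave; Ulric is a knave" — False. ✓
As a knight, Wren's statement "exactly one of Vera and Wren is a knight" should be True; it is.
As a knave, Boris's statement "it is not true that Wren and Ulric are both knights or both knaves" should be False; it is.
Ulric (knight): "either Ulric is a knight or Boris is a knight" — True. ✓
Bella is a knave; "Bella and Willa are knaves" is False, as required.
Willa (knight): "if Boris and Vera are different types then Willa and Wren are the same type" — True. ✓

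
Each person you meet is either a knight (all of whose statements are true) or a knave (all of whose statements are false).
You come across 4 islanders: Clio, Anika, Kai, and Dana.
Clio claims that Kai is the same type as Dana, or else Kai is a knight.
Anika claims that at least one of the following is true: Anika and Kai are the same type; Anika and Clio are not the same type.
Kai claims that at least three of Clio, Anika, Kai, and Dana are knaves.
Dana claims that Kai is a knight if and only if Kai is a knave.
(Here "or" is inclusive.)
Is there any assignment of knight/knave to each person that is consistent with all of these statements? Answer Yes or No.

No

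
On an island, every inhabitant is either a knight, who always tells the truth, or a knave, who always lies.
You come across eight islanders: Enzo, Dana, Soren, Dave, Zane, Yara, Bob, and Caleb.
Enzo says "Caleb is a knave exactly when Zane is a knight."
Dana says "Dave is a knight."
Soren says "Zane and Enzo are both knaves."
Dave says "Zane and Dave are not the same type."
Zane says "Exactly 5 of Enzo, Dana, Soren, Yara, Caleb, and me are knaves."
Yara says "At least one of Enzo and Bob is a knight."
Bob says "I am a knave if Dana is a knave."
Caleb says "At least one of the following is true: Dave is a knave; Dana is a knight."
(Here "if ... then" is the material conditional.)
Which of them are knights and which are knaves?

Enzo is a knight, Dana is a knight, Soren is a knave, Dave is a knight, Zane is a knave, Yara is a knight, Bob is a knight, and Caleb is a knight.

Enzo (knight): "Caleb is a knave exactly when Zane is a knight" — true. ✓
Dana is a knight, and the claim "Dave is a knight" is indeed true.
Soren is a knave, so "Zane and Enzo are both knaves" must be False — and it is.
Dave is a knight, so "Zane and Dave are not the same type" must be true — and it is.
Since Zane is a knave, "exactly 5 of Enzo, Dana, Soren, Yara, Caleb, and me are knaves" needs to be False, which holds.
As a knight, Yara's statement "at least one of Enzo and Bob is a knight" should be true; it is.
Bob is a knight, so "I am a knave if Dana is a knave" must be true — and it is.
Caleb is a knight, and the claim "at least one of the following is true: Dave is a knave; Dana is a knight" is indeed true.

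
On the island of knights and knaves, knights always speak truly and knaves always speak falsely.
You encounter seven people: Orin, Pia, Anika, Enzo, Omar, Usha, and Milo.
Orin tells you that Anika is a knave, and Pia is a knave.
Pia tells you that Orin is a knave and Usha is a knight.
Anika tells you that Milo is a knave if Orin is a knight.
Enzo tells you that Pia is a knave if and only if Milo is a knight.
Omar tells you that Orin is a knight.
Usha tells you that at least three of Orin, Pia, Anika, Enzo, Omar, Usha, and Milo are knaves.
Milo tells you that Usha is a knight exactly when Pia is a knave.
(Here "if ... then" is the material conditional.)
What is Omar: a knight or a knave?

Omar is a knave.

Consistent assignments: {Orin=knave, Pia=knight, Anika=knight, Enzo=knight, Omar=knave, Usha=knight, Milo=knave}
In every consistent assignment, Omar is a knave.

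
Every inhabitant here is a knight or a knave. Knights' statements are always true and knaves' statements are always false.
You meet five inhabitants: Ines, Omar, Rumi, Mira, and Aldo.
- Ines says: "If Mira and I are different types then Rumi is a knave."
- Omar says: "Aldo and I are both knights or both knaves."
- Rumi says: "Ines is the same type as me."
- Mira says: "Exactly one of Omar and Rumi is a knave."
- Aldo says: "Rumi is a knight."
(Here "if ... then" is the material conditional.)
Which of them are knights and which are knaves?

Ines is a knight, Omar is a knave, Rumi is a knight, Mira is a knight, and Aldo is a knight.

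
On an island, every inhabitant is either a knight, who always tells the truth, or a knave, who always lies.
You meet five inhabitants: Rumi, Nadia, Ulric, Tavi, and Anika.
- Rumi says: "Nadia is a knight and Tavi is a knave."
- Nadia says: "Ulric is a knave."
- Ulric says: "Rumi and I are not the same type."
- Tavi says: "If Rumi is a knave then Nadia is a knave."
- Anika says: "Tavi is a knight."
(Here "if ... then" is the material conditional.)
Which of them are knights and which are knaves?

Knights: Ulric, Tavi, and Anika. Knaves: Rumi and Nadia.

Suppose Rumi is a knight. Then Rumi's statement "Nadia is a knight and Tavi is a knave" would have to be true. Checking the 16 ways to assign the others, none is consistent with every speaker.
(For instance, with Nadia=knave, Ulric=knight, Tavi=knight, Anika=knight, Rumi's claim "Nadia is a knight and Tavi is a knave" comes out false where it would need to be true.)
So Rumi must be a knave, making "Nadia is a knight and Tavi is a knave" false. Taking Rumi=knave, Nadia=knave, Ulric=knight, Tavi=knight, Anika=knight, each remaining statement checks out:
  Nadia (knave): "Ulric is a knave" — false. ✓
  Ulric (knight): "Rumi and I are not the same type" — true. ✓
  Tavi (knight): "if Rumi is a knave then Nadia is a knave" — true. ✓
  Anika (knight): "Tavi is a knight" — true. ✓
This is the unique consistent assignment.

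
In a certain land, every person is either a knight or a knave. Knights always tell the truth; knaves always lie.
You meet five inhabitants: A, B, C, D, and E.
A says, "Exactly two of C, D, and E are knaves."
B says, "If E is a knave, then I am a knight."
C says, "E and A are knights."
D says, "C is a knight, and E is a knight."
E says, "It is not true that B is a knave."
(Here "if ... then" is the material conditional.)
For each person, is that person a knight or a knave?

Knights: none. Knaves: A, B, C, D, and E.

Since A is a knave, "exactly two of C, D, and E are knaves" needs to be False, which holds.
B is a knave, and the claim "if E is a knave, then I am a knight" is indeed False.
C is a knave, so "E and A are knights" must be False — and it is.
D is a knave, and the claim "C is a knight, and E is a knight" is indeed False.
E (knave): "it is not true that B is a knave" — False. ✓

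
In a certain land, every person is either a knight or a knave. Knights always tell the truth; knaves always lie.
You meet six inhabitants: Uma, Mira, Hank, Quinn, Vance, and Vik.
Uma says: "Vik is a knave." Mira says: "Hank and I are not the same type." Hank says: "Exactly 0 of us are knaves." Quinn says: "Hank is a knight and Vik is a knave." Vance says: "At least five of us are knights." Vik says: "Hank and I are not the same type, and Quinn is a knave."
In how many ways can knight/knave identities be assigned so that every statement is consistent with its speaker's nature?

4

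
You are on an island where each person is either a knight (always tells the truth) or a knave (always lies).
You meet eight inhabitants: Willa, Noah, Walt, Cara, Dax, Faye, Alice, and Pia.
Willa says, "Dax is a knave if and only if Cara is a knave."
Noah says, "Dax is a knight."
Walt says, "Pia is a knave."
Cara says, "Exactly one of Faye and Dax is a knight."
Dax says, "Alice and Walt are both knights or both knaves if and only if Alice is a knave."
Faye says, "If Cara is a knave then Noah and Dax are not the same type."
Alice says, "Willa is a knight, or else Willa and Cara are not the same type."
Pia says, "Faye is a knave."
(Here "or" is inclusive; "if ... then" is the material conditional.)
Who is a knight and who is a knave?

Knights: Walt, Cara, Faye, and Alice. Knaves: Willa, Noah, Dax, and Pia.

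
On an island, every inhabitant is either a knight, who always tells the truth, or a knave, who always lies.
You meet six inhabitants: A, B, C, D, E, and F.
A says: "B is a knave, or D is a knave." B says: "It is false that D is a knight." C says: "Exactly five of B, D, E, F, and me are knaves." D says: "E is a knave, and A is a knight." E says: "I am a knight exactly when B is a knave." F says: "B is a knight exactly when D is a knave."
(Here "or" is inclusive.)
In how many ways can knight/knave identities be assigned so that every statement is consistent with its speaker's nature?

Consistent assignments:
  A=knight, B=knave, C=knave, D=knight, E=knave, F=knight

1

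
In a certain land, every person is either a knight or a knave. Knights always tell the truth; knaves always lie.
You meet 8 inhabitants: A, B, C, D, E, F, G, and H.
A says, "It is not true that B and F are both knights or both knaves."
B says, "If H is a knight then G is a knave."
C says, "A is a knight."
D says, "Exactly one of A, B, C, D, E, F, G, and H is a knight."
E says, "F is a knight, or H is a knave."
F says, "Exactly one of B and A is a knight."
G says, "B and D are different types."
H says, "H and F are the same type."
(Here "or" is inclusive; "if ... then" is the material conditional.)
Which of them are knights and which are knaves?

As a knave, A's statement "it is not true that B and F are both knights or both knaves" should be False; it is.
B (knight): "if H is a knight then G is a knave" — true. ✓
C (knave): "A is a knight" — False. ✓
D (knave): "exactly one of A, B, C, D, E, F, G, and H is a knight" — False. ✓
E is a knight, so "F is a knight, or H is a knave" must be true — and it is.
Since F is a knight, "exactly one of B and A is a knight" needs to be true, which holds.
G is a knight; "B and D are different types" is true, as required.
H is a knave; "H and F are the same type" is False, as required.

A is a knave, B is a knight, C is a knave, D is a knave, E is a knight, F is a knight, G is a knight, and H is a knave.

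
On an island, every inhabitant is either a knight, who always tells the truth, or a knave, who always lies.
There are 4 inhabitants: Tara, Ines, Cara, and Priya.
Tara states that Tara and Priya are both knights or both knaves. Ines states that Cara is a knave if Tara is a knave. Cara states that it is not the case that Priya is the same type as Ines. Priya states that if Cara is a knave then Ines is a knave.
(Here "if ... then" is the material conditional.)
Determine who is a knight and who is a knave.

Tara is a knave, Ines is a knave, Cara is a knight, and Priya is a knight.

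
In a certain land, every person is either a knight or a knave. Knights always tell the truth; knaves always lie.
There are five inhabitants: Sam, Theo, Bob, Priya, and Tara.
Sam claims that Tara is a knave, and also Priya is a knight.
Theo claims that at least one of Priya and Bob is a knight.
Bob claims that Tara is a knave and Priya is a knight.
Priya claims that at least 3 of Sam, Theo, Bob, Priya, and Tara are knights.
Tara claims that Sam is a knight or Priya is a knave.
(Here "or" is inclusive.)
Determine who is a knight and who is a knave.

Knights: Tara. Knaves: Sam, Theo, Bob, and Priya.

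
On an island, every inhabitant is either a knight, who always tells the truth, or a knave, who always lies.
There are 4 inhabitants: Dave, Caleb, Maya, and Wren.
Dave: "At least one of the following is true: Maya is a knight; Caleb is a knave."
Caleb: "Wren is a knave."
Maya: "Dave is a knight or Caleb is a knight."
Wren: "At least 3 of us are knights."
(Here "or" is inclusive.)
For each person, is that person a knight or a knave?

Dave is a knight, Caleb is a knave, Maya is a knight, and Wren is a knight.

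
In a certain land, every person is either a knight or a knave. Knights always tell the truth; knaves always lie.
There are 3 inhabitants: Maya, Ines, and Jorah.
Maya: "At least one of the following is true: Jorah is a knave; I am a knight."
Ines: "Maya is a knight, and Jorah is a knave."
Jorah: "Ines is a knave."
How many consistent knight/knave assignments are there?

3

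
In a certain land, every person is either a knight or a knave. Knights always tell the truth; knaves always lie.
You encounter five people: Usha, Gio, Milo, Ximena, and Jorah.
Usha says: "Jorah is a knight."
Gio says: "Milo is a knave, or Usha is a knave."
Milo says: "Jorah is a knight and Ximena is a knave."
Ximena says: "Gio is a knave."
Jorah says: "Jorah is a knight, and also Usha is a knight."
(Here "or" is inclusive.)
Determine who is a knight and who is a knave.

As a knave, Usha's statement "Jorah is a knight" should be False; it is.
Gio is a knight; "Milo is a knave, or Usha is a knave" is True, as required.
Milo is a knave; "Jorah is a knight and Ximena is a knave" is False, as required.
Ximena is a knave, so "Gio is a knave" must be False — and it is.
Jorah is a knave; "Jorah is a knight, and also Usha is a knight" is False, as required.

Usha is a knave, Gio is a knight, Milo is a knave, Ximena is a knave, and Jorah is a knave.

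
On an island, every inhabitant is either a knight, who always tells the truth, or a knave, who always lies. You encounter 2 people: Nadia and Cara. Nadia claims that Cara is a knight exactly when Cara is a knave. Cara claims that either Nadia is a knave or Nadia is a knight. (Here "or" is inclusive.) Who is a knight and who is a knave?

As a knave, Nadia's statement "Cara is a knight exactly when Cara is a knave" should be false; it is.
Since Cara is a knight, "either Nadia is a knave or Nadia is a knight" needs to be True, which holds.

Nadia is a knave and Cara is a knight.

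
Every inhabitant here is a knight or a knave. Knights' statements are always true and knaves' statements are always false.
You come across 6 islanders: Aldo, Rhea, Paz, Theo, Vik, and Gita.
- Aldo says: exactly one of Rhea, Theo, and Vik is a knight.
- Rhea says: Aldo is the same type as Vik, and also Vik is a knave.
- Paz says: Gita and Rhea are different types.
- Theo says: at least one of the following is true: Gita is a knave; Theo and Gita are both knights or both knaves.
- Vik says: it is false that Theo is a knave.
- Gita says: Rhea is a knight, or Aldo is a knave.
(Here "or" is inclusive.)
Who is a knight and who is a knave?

Aldo is a knave, Rhea is a knave, Paz is a knight, Theo is a knight, Vik is a knight, and Gita is a knight.

As a knave, Aldo's statement "exactly one of Rhea, Theo, and Vik is a knight" should be False; it is.
Rhea is a knave; "Aldo is the same type as Vik, and also Vik is a knave" is False, as required.
Since Paz is a knight, "Gita and Rhea are different types" needs to be True, which holds.
Theo is a knight; "at least one of the following is true: Gita is a knave; Theo and Gita are both knights or both knaves" is True, as required.
Vik is a knight, so "it is false that Theo is a knave" must be True — and it is.
Gita (knight): "Rhea is a knight, or Aldo is a knave" — True. ✓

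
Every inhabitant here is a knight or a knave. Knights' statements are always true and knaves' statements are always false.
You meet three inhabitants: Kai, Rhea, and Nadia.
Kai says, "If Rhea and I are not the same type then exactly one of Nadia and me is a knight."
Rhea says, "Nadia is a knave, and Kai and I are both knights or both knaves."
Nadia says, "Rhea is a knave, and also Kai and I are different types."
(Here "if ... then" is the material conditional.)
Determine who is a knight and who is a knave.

Suppose Kai is a knave. Then Kai's statement "if Rhea and I are not the same type then exactly one of Nadia and me is a knight" would have to be false. Checking the 4 ways to assign the others, none is consistent with every speaker.
(For instance, with Rhea=knight, Nadia=knave, Rhea's claim "Nadia is a knave, and Kai and I are both knights or both knaves" comes out false where it would need to be true.)
So Kai must be a knight, making "if Rhea and I are not the same type then exactly one of Nadia and me is a knight" true. Taking Kai=knight, Rhea=knight, Nadia=knave, each remaining statement checks out:
  Rhea (knight): "Nadia is a knave, and Kai and I are both knights or both knaves" — true. ✓
  Nadia (knave): "Rhea is a knave, and also Kai and I are different types" — false. ✓
This is the unique consistent assignment.

Knights: Kai and Rhea. Knaves: Nadia.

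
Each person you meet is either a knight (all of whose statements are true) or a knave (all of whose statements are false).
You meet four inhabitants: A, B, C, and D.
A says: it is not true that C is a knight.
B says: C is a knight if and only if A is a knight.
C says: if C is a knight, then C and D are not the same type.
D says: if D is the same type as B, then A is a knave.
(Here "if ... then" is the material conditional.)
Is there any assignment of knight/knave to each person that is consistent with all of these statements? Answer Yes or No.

No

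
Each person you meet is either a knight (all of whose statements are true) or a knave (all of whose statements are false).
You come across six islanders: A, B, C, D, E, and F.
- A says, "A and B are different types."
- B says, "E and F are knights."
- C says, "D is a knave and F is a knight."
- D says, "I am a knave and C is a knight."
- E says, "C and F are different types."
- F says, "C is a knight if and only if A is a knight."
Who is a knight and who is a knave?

A (knight): "A and B are different types" — true. ✓
B is a knave, and the claim "E and F are knights" is indeed False.
C (knave): "D is a knave and F is a knight" — False. ✓
Since D is a knave, "I am a knave and C is a knight" needs to be False, which holds.
Since E is a knave, "C and F are different types" needs to be False, which holds.
As a knave, F's statement "C is a knight if and only if A is a knight" should be False; it is.

A is a knight, B is a knave, C is a knave, D is a knave, E is a knave, and F is a knave.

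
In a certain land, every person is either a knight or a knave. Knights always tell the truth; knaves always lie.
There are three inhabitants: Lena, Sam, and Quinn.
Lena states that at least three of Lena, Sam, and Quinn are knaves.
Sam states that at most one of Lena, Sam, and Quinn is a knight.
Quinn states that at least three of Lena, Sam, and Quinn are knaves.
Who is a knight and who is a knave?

Since Lena is a knave, "at least three of Lena, Sam, and Quinn are knaves" needs to be false, which holds.
Sam (knight): "at most one of Lena, Sam, and Quinn is a knight" — true. ✓
Quinn is a knave, and the claim "at least three of Lena, Sam, and Quinn are knaves" is indeed false.

Lena is a knave, Sam is a knight, and Quinn is a knave.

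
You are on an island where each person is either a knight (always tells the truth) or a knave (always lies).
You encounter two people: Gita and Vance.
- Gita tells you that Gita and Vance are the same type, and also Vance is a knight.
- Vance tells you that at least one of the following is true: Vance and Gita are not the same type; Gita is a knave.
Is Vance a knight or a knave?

Consistent assignments: {Gita=knave, Vance=knight}
In every consistent assignment, Vance is a knight.

Vance is a knight.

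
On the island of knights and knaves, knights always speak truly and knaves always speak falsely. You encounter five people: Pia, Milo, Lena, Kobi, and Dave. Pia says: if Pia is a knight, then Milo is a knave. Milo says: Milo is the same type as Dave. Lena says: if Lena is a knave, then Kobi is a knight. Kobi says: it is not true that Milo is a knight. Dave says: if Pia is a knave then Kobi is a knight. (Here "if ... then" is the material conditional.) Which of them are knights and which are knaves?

Suppose Pia is a knave. Then Pia's statement "if Pia is a knight, then Milo is a knave" would have to be false. Checking the 16 ways to assign the others, none is consistent with every speaker.
(For instance, with Milo=knave, Lena=knight, Kobi=knight, Dave=knight, Pia's claim "if Pia is a knight, then Milo is a knave" comes out true where it would need to be false.)
So Pia must be a knight, making "if Pia is a knight, then Milo is a knave" true. Taking Pia=knight, Milo=knave, Lena=knight, Kobi=knight, Dave=knight, each remaining statement checks out:
  Milo (knave): "Milo is the same type as Dave" — false. ✓
  Lena (knight): "if Lena is a knave, then Kobi is a knight" — true. ✓
  Kobi (knight): "it is not true that Milo is a knight" — true. ✓
  Dave (knight): "if Pia is a knave then Kobi is a knight" — true. ✓
This is the unique consistent assignment.

Knights: Pia, Lena, Kobi, and Dave. Knaves: Milo.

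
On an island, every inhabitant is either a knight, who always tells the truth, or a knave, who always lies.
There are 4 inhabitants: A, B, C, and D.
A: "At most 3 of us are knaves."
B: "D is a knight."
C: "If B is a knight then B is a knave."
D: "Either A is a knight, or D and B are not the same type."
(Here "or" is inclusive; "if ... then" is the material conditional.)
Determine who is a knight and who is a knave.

Knights: A, B, and D. Knaves: C.

A is a knight, so "at most 3 of us are knaves" must be true — and it is.
Since B is a knight, "D is a knight" needs to be true, which holds.
As a knave, C's statement "if B is a knight then B is a knave" should be False; it is.
D is a knight, so "either A is a knight, or D and B are not the same type" must be true — and it is.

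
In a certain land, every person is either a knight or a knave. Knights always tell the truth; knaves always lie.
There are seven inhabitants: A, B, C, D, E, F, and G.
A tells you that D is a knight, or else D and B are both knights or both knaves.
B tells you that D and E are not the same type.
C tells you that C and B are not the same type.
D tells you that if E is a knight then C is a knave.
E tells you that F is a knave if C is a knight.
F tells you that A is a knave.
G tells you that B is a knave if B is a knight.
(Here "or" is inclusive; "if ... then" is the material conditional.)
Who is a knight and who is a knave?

Knights: A, D, E, and G. Knaves: B, C, and F.

A is a knight; "D is a knight, or else D and B are both knights or both knaves" is True, as required.
Since B is a knave, "D and E are not the same type" needs to be False, which holds.
C is a knave, and the claim "C and B are not the same type" is indeed False.
D (knight): "if E is a knight then C is a knave" — True. ✓
E (knight): "F is a knave if C is a knight" — True. ✓
As a knave, F's statement "A is a knave" should be False; it is.
G is a knight, and the claim "B is a knave if B is a knight" is indeed True.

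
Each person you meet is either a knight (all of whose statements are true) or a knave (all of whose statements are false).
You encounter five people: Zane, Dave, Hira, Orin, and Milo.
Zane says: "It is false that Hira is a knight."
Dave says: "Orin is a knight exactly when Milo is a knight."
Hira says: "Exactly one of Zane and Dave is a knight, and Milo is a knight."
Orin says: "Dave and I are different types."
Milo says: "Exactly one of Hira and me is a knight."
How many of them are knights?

The unique consistent assignment is Zane=knight, Dave=knave, Hira=knave, Orin=knight, Milo=knave.
That has 2 knights.

2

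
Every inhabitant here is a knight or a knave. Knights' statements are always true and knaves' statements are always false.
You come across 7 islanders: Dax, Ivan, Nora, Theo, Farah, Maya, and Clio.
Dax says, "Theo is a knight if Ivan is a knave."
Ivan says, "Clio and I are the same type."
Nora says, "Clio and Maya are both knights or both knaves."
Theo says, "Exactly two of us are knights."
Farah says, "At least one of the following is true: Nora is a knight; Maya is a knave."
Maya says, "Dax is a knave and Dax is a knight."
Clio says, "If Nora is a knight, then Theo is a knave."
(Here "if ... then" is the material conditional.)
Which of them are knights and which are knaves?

Dax is a knight, Ivan is a knight, Nora is a knave, Theo is a knave, Farah is a knight, Maya is a knave, and Clio is a knight.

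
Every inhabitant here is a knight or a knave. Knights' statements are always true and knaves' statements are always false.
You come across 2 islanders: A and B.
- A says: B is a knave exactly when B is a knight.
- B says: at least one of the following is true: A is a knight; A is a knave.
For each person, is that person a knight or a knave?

A is a knave and B is a knight.

Suppose A is a knight. Then A's statement "B is a knave exactly when B is a knight" would have to be true. Checking the 2 ways to assign the others, none is consistent with every speaker.
(For instance, with B=knight, A's claim "B is a knave exactly when B is a knight" comes out false where it would need to be true.)
So A must be a knave, making "B is a knave exactly when B is a knight" false. Taking A=knave, B=knight, each remaining statement checks out:
  B (knight): "at least one of the following is true: A is a knight; A is a knave" — true. ✓
This is the unique consistent assignment.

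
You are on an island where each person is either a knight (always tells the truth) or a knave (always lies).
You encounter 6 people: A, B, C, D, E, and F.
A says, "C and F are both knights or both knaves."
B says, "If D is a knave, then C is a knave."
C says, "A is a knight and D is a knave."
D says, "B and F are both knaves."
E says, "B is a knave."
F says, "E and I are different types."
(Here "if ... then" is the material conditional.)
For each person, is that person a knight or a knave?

A is a knave, B is a knight, C is a knave, D is a knave, E is a knave, and F is a knight.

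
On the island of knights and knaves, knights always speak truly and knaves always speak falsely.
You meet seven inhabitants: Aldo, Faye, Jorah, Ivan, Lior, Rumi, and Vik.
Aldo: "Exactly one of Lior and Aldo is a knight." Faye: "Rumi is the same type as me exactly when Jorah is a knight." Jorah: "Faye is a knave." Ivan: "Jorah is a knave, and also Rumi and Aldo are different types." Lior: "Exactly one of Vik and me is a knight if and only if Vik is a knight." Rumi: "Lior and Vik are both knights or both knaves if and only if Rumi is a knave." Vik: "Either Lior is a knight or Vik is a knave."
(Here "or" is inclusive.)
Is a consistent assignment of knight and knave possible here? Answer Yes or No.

No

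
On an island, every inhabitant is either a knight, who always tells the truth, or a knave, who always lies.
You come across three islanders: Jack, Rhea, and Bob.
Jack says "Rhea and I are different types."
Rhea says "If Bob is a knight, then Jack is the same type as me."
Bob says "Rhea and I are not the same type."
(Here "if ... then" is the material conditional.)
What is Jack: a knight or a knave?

Consistent assignments: {Jack=knight, Rhea=knave, Bob=knight}
In every consistent assignment, Jack is a knight.

Jack is a knight.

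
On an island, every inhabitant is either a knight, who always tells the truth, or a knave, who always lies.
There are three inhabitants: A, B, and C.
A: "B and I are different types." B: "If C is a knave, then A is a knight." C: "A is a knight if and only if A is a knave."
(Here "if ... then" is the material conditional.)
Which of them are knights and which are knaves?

A is a knave, B is a knave, and C is a knave.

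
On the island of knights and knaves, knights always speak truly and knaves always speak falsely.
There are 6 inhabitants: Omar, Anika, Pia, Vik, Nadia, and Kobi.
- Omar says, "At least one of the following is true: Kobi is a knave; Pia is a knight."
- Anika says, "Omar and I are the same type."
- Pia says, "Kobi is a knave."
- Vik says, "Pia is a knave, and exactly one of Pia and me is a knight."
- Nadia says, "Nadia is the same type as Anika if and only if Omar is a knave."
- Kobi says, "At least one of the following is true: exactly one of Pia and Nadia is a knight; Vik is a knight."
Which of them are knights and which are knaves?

Knights: Omar, Pia, and Nadia. Knaves: Anika, Vik, and Kobi.

As a knight, Omar's statement "at least one of the following is true: Kobi is a knave; Pia is a knight" should be True; it is.
As a knave, Anika's statement "Omar and I are the same type" should be false; it is.
Pia (knight): "Kobi is a knave" — True. ✓
Vik (knave): "Pia is a knave, and exactly one of Pia and me is a knight" — false. ✓
Nadia is a knight, and the claim "Nadia is the same type as Anika if and only if Omar is a knave" is indeed True.
Kobi is a knave, so "at least one of the following is true: exactly one of Pia and Nadia is a knight; Vik is a knight" must be false — and it is.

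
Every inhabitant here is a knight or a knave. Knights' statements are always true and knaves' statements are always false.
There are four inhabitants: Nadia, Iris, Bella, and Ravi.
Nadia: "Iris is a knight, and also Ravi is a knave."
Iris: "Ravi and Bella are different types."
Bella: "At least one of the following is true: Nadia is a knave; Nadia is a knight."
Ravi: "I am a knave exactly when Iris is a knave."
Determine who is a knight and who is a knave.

As a knight, Nadia's statement "Iris is a knight, and also Ravi is a knave" should be true; it is.
Since Iris is a knight, "Ravi and Bella are different types" needs to be true, which holds.
Since Bella is a knight, "at least one of the following is true: Nadia is a knave; Nadia is a knight" needs to be true, which holds.
Ravi (knave): "I am a knave exactly when Iris is a knave" — False. ✓

Knights: Nadia, Iris, and Bella. Knaves: Ravi.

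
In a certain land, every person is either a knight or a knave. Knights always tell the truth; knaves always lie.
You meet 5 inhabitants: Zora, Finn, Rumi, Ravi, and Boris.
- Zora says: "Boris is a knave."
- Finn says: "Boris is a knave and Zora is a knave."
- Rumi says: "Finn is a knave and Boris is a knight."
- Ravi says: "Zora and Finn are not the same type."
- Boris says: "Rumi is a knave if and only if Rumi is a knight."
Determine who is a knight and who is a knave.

Since Zora is a knight, "Boris is a knave" needs to be true, which holds.
Finn (knave): "Boris is a knave and Zora is a knave" — False. ✓
Rumi (knave): "Finn is a knave and Boris is a knight" — False. ✓
As a knight, Ravi's statement "Zora and Finn are not the same type" should be true; it is.
Boris (knave): "Rumi is a knave if and only if Rumi is a knight" — False. ✓

Zora is a knight, Finn is a knave, Rumi is a knave, Ravi is a knight, and Boris is a knave.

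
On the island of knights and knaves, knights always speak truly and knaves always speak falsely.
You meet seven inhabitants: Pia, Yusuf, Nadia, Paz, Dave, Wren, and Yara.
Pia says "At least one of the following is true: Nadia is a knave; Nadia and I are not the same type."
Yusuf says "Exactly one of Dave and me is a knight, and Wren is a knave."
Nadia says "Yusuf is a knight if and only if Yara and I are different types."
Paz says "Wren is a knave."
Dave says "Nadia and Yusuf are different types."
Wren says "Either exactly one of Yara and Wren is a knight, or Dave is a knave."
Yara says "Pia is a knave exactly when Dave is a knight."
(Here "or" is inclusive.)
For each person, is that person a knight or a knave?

Since Pia is a knight, "at least one of the following is true: Nadia is a knave; Nadia and I are not the same type" needs to be true, which holds.
Yusuf is a knave, and the claim "exactly one of Dave and me is a knight, and Wren is a knave" is indeed False.
Nadia is a knave, and the claim "Yusuf is a knight if and only if Yara and I are different types" is indeed False.
Paz is a knave, and the claim "Wren is a knave" is indeed False.
Dave is a knave, and the claim "Nadia and Yusuf are different types" is indeed False.
Wren is a knight, so "either exactly one of Yara and Wren is a knight, or Dave is a knave" must be true — and it is.
Yara (knight): "Pia is a knave exactly when Dave is a knight" — true. ✓

Pia is a knight, Yusuf is a knave, Nadia is a knave, Paz is a knave, Dave is a knave, Wren is a knight, and Yara is a knight.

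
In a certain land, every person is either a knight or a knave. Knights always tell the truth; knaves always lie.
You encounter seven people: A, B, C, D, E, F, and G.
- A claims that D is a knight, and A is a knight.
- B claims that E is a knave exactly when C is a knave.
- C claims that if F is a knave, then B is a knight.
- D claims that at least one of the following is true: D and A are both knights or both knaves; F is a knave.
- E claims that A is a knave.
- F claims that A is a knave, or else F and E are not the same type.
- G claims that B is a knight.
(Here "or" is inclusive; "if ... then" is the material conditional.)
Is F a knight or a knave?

F is a knight.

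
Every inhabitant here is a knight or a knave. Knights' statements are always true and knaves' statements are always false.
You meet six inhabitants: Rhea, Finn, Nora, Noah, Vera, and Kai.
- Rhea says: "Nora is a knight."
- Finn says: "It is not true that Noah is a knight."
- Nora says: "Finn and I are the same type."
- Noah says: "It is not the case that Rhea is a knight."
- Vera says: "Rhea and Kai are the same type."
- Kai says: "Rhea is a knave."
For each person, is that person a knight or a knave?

Knights: Rhea, Finn, and Nora. Knaves: Noah, Vera, and Kai.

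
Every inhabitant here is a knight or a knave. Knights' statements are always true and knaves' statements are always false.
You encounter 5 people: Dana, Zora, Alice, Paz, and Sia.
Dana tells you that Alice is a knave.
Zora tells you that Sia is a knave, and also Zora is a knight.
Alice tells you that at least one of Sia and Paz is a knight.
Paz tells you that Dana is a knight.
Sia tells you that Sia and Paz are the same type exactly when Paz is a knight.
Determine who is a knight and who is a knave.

Suppose Dana is a knight. Then Dana's statement "Alice is a knave" would have to be true. Checking the 16 ways to assign the others, none is consistent with every speaker.
(For instance, with Zora=knave, Alice=knight, Paz=knave, Sia=knight, Dana's claim "Alice is a knave" comes out false where it would need to be true.)
So Dana must be a knave, making "Alice is a knave" false. Taking Dana=knave, Zora=knave, Alice=knight, Paz=knave, Sia=knight, each remaining statement checks out:
  Zora (knave): "Sia is a knave, and also Zora is a knight" — false. ✓
  Alice (knight): "at least one of Sia and Paz is a knight" — true. ✓
  Paz (knave): "Dana is a knight" — false. ✓
  Sia (knight): "Sia and Paz are the same type exactly when Paz is a knight" — true. ✓
This is the unique consistent assignment.

Dana is a knave, Zora is a knave, Alice is a knight, Paz is a knave, and Sia is a knight.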